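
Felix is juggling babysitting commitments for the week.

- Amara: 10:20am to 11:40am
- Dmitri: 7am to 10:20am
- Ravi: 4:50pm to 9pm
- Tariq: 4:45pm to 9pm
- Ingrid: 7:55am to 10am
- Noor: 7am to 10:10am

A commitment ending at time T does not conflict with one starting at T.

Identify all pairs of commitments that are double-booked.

Dmitri & Ingrid, Dmitri & Noor, Ingrid & Noor, Ravi & Tariq

Check each pair: they overlap iff neither finishes before the other starts.
Sorted by start: Noor, Dmitri, Ingrid, Amara, Tariq, Ravi.
Dmitri starts before Noor ends → Noor and Dmitri overlap.
Ingrid starts before Noor ends → Noor and Ingrid overlap.
Amara starts after Noor ends; Noor is clear from here.
Ingrid starts before Dmitri ends → Dmitri and Ingrid overlap.
Amara starts exactly when Dmitri ends (back-to-back, no overlap); Dmitri is clear from here.
Amara starts after Ingrid ends; Ingrid is clear from here.
Tariq starts after Amara ends; Amara is clear from here.
Ravi starts before Tariq ends → Tariq and Ravi overlap.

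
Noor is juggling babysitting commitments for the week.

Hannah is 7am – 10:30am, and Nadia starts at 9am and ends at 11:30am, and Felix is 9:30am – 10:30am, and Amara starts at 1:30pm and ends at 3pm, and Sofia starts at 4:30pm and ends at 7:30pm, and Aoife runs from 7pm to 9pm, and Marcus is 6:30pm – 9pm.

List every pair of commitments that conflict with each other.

Aoife & Marcus, Aoife & Sofia, Felix & Hannah, Felix & Nadia, Hannah & Nadia, Marcus & Sofia

Sorted by start: Hannah, Nadia, Felix, Amara, Sofia, Marcus, Aoife.
Nadia starts before Hannah ends → Hannah and Nadia overlap.
Felix starts before Hannah ends → Hannah and Felix overlap.
Amara starts after Hannah ends; Hannah is clear from here.
Felix starts before Nadia ends → Nadia and Felix overlap.
Amara starts after Nadia ends; Nadia is clear from here.
Amara starts after Felix ends; Felix is clear from here.
Sofia starts after Amara ends; Amara is clear from here.
Marcus starts before Sofia ends → Sofia and Marcus overlap.
Aoife starts before Sofia ends → Sofia and Aoife overlap.
Aoife starts before Marcus ends → Marcus and Aoife overlap.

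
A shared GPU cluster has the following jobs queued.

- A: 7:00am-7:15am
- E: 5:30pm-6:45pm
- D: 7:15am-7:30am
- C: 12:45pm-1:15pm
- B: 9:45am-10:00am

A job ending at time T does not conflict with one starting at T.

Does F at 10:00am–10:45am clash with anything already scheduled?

A: ends 7:15am at or before F starts 10:00am → clear.
D: ends 7:30am at or before F starts 10:00am → clear.
B: ends 10:00am at or before F starts 10:00am → clear.
C: starts 12:45pm at or after F ends 10:45am → clear.
E: starts 5:30pm at or after F ends 10:45am → clear.

No — it doesn't clash with anything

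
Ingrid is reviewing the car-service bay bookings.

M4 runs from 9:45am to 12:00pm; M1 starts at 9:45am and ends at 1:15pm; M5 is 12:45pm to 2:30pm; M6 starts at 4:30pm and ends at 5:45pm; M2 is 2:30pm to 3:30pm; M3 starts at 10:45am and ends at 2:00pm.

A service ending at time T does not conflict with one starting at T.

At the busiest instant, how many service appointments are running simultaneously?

Sweep the timeline, counting +1 at each start and −1 at each end (ends before starts at a tie):
9:45am start M1 → 1
9:45am start M4 → 2
10:45am start M3 → 3
12:00pm end M4 → 2
12:45pm start M5 → 3
1:15pm end M1 → 2
2:00pm end M3 → 1
2:30pm end M5 → 0
2:30pm start M2 → 1
3:30pm end M2 → 0
4:30pm start M6 → 1
5:45pm end M6 → 0
Peak is 3, at 10:45am (M1, M3, M4).

3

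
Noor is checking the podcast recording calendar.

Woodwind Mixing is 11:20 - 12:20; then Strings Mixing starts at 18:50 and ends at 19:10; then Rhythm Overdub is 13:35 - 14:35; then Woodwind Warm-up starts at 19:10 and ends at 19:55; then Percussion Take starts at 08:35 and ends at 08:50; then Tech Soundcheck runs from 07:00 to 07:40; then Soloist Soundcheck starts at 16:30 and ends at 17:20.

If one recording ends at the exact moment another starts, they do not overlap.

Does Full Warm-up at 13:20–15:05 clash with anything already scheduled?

Yes — it overlaps Rhythm Overdub

Tech Soundcheck: ends 07:40 at or before Full Warm-up starts 13:20 → clear.
Percussion Take: ends 08:50 at or before Full Warm-up starts 13:20 → clear.
Woodwind Mixing: ends 12:20 at or before Full Warm-up starts 13:20 → clear.
Rhythm Overdub: starts 13:35 before Full Warm-up ends 15:05, and ends 14:35 after Full Warm-up starts 13:20 → overlap.
Soloist Soundcheck: starts 16:30 at or after Full Warm-up ends 15:05 → clear.
Strings Mixing: starts 18:50 at or after Full Warm-up ends 15:05 → clear.
Woodwind Warm-up: starts 19:10 at or after Full Warm-up ends 15:05 → clear.
Full Warm-up overlaps Rhythm Overdub.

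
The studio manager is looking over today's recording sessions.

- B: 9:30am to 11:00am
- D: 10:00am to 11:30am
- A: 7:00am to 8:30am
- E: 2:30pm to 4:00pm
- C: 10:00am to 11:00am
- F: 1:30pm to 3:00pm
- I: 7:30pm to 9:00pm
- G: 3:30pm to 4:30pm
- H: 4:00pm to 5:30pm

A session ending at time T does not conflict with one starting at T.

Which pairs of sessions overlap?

Sorted by start: A, B, C, D, F, E, G, H, I.
B starts after A ends, so A has no further overlaps.
C starts before B ends → B and C overlap.
D starts before B ends → B and D overlap.
F starts after B ends, so B has no further overlaps.
D starts before C ends → C and D overlap.
F starts after C ends, so C has no further overlaps.
F starts after D ends, so D has no further overlaps.
E starts before F ends → F and E overlap.
G starts after F ends, so F has no further overlaps.
G starts before E ends → E and G overlap.
H starts exactly when E ends (back-to-back, no overlap), so E has no further overlaps.
H starts before G ends → G and H overlap.
I starts after G ends.
I starts after H ends.

B & C, B & D, C & D, E & F, E & G, G & H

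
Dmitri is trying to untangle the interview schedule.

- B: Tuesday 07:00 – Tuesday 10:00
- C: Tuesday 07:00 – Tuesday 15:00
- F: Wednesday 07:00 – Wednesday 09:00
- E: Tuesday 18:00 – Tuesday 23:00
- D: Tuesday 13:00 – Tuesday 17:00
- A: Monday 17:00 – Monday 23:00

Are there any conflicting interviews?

Yes

Check each pair: they overlap iff neither finishes before the other starts.
Sorted by start: A, B, C, D, E, F.
B starts after A ends; A is clear from here.
C starts before B ends → B and C overlap.
That's a conflict, so the schedule is not conflict-free.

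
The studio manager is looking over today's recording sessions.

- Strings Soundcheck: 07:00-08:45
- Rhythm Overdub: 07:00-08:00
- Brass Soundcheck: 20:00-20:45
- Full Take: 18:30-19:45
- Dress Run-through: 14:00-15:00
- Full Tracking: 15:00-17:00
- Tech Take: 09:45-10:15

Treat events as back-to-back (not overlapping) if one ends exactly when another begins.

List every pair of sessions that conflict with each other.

Rhythm Overdub & Strings Soundcheck

Sorted by start: Strings Soundcheck, Rhythm Overdub, Tech Take, Dress Run-through, Full Tracking, Full Take, Brass Soundcheck.
Rhythm Overdub starts before Strings Soundcheck ends → Strings Soundcheck and Rhythm Overdub overlap.
Tech Take starts after Strings Soundcheck ends; Strings Soundcheck is clear from here.
Tech Take starts after Rhythm Overdub ends; Rhythm Overdub is clear from here.
Dress Run-through starts after Tech Take ends; Tech Take is clear from here.
Full Tracking starts exactly when Dress Run-through ends (back-to-back, no overlap); Dress Run-through is clear from here.
Full Take starts after Full Tracking ends; Full Tracking is clear from here.
Brass Soundcheck starts after Full Take ends.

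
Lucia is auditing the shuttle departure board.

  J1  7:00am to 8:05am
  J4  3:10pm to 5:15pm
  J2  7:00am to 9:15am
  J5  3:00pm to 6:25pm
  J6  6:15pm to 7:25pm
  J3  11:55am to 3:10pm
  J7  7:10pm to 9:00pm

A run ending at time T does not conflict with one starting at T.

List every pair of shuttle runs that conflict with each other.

J1 & J2, J3 & J5, J4 & J5, J5 & J6, J6 & J7

Sorted by start: J1, J2, J3, J5, J4, J6, J7.
J2 starts before J1 ends → J1 and J2 overlap.
J3 starts after J1 ends; J1 is clear from here.
J3 starts after J2 ends; J2 is clear from here.
J5 starts before J3 ends → J3 and J5 overlap.
J4 starts exactly when J3 ends (back-to-back, no overlap); J3 is clear from here.
J4 starts before J5 ends → J5 and J4 overlap.
J6 starts before J5 ends → J5 and J6 overlap.
J7 starts after J5 ends.
J6 starts after J4 ends; J4 is clear from here.
J7 starts before J6 ends → J6 and J7 overlap.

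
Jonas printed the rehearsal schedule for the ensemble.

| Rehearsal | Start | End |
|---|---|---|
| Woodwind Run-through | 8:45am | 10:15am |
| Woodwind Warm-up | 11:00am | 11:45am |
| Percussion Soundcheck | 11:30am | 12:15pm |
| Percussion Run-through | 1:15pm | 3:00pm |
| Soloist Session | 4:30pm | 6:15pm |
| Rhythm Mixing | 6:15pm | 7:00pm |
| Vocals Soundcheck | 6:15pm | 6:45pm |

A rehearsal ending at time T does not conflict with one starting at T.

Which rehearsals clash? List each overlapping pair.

Percussion Soundcheck & Woodwind Warm-up, Rhythm Mixing & Vocals Soundcheck

Two intervals overlap when each starts before the other ends.
Sorted by start: Woodwind Run-through, Woodwind Warm-up, Percussion Soundcheck, Percussion Run-through, Soloist Session, Rhythm Mixing, Vocals Soundcheck.
Woodwind Warm-up starts after Woodwind Run-through ends; Woodwind Run-through is clear from here.
Percussion Soundcheck starts before Woodwind Warm-up ends → Woodwind Warm-up and Percussion Soundcheck overlap.
Percussion Run-through starts after Woodwind Warm-up ends; Woodwind Warm-up is clear from here.
Percussion Run-through starts after Percussion Soundcheck ends; Percussion Soundcheck is clear from here.
Soloist Session starts after Percussion Run-through ends; Percussion Run-through is clear from here.
Rhythm Mixing starts exactly when Soloist Session ends (back-to-back, no overlap); Soloist Session is clear from here.
Vocals Soundcheck starts before Rhythm Mixing ends → Rhythm Mixing and Vocals Soundcheck overlap.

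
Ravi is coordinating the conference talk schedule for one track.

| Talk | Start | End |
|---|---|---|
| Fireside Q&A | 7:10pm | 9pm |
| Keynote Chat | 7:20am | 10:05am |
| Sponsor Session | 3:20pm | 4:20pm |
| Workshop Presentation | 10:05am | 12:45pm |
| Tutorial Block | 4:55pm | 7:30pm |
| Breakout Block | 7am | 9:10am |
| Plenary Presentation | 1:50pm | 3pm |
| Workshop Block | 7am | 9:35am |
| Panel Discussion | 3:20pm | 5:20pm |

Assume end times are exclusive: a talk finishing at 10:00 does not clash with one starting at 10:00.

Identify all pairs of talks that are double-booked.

Breakout Block & Keynote Chat, Breakout Block & Workshop Block, Fireside Q&A & Tutorial Block, Keynote Chat & Workshop Block, Panel Discussion & Sponsor Session, Panel Discussion & Tutorial Block

Sorted by start: Breakout Block, Workshop Block, Keynote Chat, Workshop Presentation, Plenary Presentation, Panel Discussion, Sponsor Session, Tutorial Block, Fireside Q&A.
Workshop Block starts before Breakout Block ends → Breakout Block and Workshop Block overlap.
Keynote Chat starts before Breakout Block ends → Breakout Block and Keynote Chat overlap.
Workshop Presentation starts after Breakout Block ends, so Breakout Block has no further overlaps.
Keynote Chat starts before Workshop Block ends → Workshop Block and Keynote Chat overlap.
Workshop Presentation starts after Workshop Block ends, so Workshop Block has no further overlaps.
Workshop Presentation starts exactly when Keynote Chat ends (back-to-back, no overlap), so Keynote Chat has no further overlaps.
Plenary Presentation starts after Workshop Presentation ends, so Workshop Presentation has no further overlaps.
Panel Discussion starts after Plenary Presentation ends, so Plenary Presentation has no further overlaps.
Sponsor Session starts before Panel Discussion ends → Panel Discussion and Sponsor Session overlap.
Tutorial Block starts before Panel Discussion ends → Panel Discussion and Tutorial Block overlap.
Fireside Q&A starts after Panel Discussion ends.
Tutorial Block starts after Sponsor Session ends, so Sponsor Session has no further overlaps.
Fireside Q&A starts before Tutorial Block ends → Tutorial Block and Fireside Q&A overlap.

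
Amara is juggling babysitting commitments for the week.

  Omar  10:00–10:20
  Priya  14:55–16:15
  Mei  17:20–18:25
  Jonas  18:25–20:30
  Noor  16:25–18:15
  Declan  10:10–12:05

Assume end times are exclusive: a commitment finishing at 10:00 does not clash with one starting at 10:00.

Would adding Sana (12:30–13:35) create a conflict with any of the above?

Omar: ends 10:20 at or before Sana starts 12:30 → clear.
Declan: ends 12:05 at or before Sana starts 12:30 → clear.
Priya: starts 14:55 at or after Sana ends 13:35 → clear.
Noor: starts 16:25 at or after Sana ends 13:35 → clear.
Mei: starts 17:20 at or after Sana ends 13:35 → clear.
Jonas: starts 18:25 at or after Sana ends 13:35 → clear.

No — it doesn't clash with anything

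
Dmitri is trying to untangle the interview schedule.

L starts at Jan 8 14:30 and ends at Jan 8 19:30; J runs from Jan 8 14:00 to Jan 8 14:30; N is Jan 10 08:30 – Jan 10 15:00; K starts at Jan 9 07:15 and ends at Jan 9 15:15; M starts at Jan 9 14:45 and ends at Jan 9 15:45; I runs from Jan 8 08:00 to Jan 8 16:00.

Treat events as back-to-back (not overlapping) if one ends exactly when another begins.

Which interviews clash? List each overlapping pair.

Sorted by start: I, J, L, K, M, N.
J starts before I ends → I and J overlap.
L starts before I ends → I and L overlap.
K starts after I ends — done with I.
L starts exactly when J ends (back-to-back, no overlap) — done with J.
K starts after L ends — done with L.
M starts before K ends → K and M overlap.
N starts after K ends.
N starts after M ends.

I & J, I & L, K & M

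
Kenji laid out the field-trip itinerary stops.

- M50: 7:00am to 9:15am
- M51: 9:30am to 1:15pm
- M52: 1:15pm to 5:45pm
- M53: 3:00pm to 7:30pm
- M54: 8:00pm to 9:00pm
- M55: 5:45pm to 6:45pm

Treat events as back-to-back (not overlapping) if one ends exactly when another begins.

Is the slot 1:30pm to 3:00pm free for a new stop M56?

M50: ends 9:15am at or before M56 starts 1:30pm → clear.
M51: ends 1:15pm at or before M56 starts 1:30pm → clear.
M52: starts 1:15pm before M56 ends 3:00pm, and ends 5:45pm after M56 starts 1:30pm → overlap.
M53: starts 3:00pm at or after M56 ends 3:00pm → clear.
M55: starts 5:45pm at or after M56 ends 3:00pm → clear.
M54: starts 8:00pm at or after M56 ends 3:00pm → clear.
M56 overlaps M52.

No — it overlaps M52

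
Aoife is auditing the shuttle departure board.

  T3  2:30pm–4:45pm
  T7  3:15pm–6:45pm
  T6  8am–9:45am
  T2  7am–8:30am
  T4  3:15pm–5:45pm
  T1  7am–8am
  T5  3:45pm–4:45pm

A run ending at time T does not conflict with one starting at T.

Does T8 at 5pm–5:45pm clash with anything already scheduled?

T1: ends 8am at or before T8 starts 5pm → clear.
T2: ends 8:30am at or before T8 starts 5pm → clear.
T6: ends 9:45am at or before T8 starts 5pm → clear.
T3: ends 4:45pm at or before T8 starts 5pm → clear.
T4: starts 3:15pm before T8 ends 5:45pm, and ends 5:45pm after T8 starts 5pm → overlap.
T7: starts 3:15pm before T8 ends 5:45pm, and ends 6:45pm after T8 starts 5pm → overlap.
T5: ends 4:45pm at or before T8 starts 5pm → clear.
T8 overlaps T4, T7.

Yes — it overlaps T4, T7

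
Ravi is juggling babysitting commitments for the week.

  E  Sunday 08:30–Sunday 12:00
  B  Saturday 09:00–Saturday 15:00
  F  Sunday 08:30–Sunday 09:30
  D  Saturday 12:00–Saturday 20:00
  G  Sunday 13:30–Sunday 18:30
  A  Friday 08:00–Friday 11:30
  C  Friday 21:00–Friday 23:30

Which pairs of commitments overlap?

Two intervals overlap when each starts before the other ends.
Sorted by start: A, C, B, D, E, F, G.
C starts after A ends — done with A.
B starts after C ends — done with C.
D starts before B ends → B and D overlap.
E starts after B ends — done with B.
E starts after D ends — done with D.
F starts before E ends → E and F overlap.
G starts after E ends.
G starts after F ends.

B & D, E & F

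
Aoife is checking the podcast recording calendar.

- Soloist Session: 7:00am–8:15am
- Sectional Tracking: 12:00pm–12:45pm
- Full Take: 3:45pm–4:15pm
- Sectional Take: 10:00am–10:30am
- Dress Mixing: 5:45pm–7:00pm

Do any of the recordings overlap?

No

Sorted by start: Soloist Session, Sectional Take, Sectional Tracking, Full Take, Dress Mixing.
Sectional Take starts after Soloist Session ends, so nothing later overlaps Soloist Session either.
Sectional Tracking starts after Sectional Take ends, so nothing later overlaps Sectional Take either.
Full Take starts after Sectional Tracking ends, so nothing later overlaps Sectional Tracking either.
Dress Mixing starts after Full Take ends.
Every pair is clear; the schedule has no overlaps.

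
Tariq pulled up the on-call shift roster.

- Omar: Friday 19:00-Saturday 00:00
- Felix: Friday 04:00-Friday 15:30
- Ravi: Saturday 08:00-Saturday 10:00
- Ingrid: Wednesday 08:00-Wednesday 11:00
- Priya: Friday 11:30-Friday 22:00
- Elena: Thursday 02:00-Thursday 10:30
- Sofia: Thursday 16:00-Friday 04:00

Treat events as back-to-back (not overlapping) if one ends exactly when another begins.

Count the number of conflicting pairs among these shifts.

2

Sorted by start: Ingrid, Elena, Sofia, Felix, Priya, Omar, Ravi.
Elena starts after Ingrid ends — done with Ingrid.
Sofia starts after Elena ends — done with Elena.
Felix starts exactly when Sofia ends (back-to-back, no overlap) — done with Sofia.
Priya starts before Felix ends → Felix and Priya overlap.
Omar starts after Felix ends — done with Felix.
Omar starts before Priya ends → Priya and Omar overlap.
Ravi starts after Priya ends.
Ravi starts after Omar ends.
Overlapping pairs: Felix & Priya, Omar & Priya — 2 in total.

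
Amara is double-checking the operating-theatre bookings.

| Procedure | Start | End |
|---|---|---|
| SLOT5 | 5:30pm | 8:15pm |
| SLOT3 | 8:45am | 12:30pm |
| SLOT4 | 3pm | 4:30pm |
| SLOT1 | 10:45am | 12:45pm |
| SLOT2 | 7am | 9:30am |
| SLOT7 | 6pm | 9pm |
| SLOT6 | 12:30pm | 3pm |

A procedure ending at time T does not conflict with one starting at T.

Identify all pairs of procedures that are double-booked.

Sorted by start: SLOT2, SLOT3, SLOT1, SLOT6, SLOT4, SLOT5, SLOT7.
SLOT3 starts before SLOT2 ends → SLOT2 and SLOT3 overlap.
SLOT1 starts after SLOT2 ends, so SLOT2 has no further overlaps.
SLOT1 starts before SLOT3 ends → SLOT3 and SLOT1 overlap.
SLOT6 starts exactly when SLOT3 ends (back-to-back, no overlap), so SLOT3 has no further overlaps.
SLOT6 starts before SLOT1 ends → SLOT1 and SLOT6 overlap.
SLOT4 starts after SLOT1 ends, so SLOT1 has no further overlaps.
SLOT4 starts exactly when SLOT6 ends (back-to-back, no overlap), so SLOT6 has no further overlaps.
SLOT5 starts after SLOT4 ends, so SLOT4 has no further overlaps.
SLOT7 starts before SLOT5 ends → SLOT5 and SLOT7 overlap.

SLOT1 & SLOT3, SLOT1 & SLOT6, SLOT2 & SLOT3, SLOT5 & SLOT7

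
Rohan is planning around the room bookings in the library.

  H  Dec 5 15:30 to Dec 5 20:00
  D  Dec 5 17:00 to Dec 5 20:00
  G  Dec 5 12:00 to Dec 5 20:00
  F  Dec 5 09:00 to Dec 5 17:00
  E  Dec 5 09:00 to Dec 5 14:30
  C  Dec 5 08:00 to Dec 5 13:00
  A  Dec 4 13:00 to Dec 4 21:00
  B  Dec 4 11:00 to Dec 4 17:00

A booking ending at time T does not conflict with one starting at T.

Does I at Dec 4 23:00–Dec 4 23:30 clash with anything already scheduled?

B: ends Dec 4 17:00 at or before I starts Dec 4 23:00 → clear.
A: ends Dec 4 21:00 at or before I starts Dec 4 23:00 → clear.
C: starts Dec 5 08:00 at or after I ends Dec 4 23:30 → clear.
E: starts Dec 5 09:00 at or after I ends Dec 4 23:30 → clear.
F: starts Dec 5 09:00 at or after I ends Dec 4 23:30 → clear.
G: starts Dec 5 12:00 at or after I ends Dec 4 23:30 → clear.
H: starts Dec 5 15:30 at or after I ends Dec 4 23:30 → clear.
D: starts Dec 5 17:00 at or after I ends Dec 4 23:30 → clear.

No — it doesn't clash with anything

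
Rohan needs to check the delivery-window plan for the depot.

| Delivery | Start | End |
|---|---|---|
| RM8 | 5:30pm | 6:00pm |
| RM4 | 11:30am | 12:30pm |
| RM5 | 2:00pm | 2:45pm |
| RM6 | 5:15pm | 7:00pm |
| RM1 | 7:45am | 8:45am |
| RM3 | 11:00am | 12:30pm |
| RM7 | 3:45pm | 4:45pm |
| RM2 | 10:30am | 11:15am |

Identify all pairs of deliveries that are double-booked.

RM2 & RM3, RM3 & RM4, RM6 & RM8

Sorted by start: RM1, RM2, RM3, RM4, RM5, RM7, RM6, RM8.
RM2 starts after RM1 ends, so RM1 has no further overlaps.
RM3 starts before RM2 ends → RM2 and RM3 overlap.
RM4 starts after RM2 ends, so RM2 has no further overlaps.
RM4 starts before RM3 ends → RM3 and RM4 overlap.
RM5 starts after RM3 ends, so RM3 has no further overlaps.
RM5 starts after RM4 ends, so RM4 has no further overlaps.
RM7 starts after RM5 ends, so RM5 has no further overlaps.
RM6 starts after RM7 ends, so RM7 has no further overlaps.
RM8 starts before RM6 ends → RM6 and RM8 overlap.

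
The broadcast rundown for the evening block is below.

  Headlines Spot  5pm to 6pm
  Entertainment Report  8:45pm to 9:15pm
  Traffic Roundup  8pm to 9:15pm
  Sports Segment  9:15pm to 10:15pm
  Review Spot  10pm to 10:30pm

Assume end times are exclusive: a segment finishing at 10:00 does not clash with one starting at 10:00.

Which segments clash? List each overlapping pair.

Entertainment Report & Traffic Roundup, Review Spot & Sports Segment

Sorted by start: Headlines Spot, Traffic Roundup, Entertainment Report, Sports Segment, Review Spot.
Traffic Roundup starts after Headlines Spot ends; Headlines Spot is clear from here.
Entertainment Report starts before Traffic Roundup ends → Traffic Roundup and Entertainment Report overlap.
Sports Segment starts exactly when Traffic Roundup ends (back-to-back, no overlap); Traffic Roundup is clear from here.
Sports Segment starts exactly when Entertainment Report ends (back-to-back, no overlap); Entertainment Report is clear from here.
Review Spot starts before Sports Segment ends → Sports Segment and Review Spot overlap.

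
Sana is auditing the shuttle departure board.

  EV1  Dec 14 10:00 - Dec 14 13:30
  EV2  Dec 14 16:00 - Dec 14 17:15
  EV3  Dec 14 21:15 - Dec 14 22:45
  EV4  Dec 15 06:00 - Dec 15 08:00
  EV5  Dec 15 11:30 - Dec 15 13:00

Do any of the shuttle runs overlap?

No

Sorted by start: EV1, EV2, EV3, EV4, EV5.
EV2 starts after EV1 ends; EV1 is clear from here.
EV3 starts after EV2 ends; EV2 is clear from here.
EV4 starts after EV3 ends; EV3 is clear from here.
EV5 starts after EV4 ends.
Every pair is clear; the schedule has no overlaps.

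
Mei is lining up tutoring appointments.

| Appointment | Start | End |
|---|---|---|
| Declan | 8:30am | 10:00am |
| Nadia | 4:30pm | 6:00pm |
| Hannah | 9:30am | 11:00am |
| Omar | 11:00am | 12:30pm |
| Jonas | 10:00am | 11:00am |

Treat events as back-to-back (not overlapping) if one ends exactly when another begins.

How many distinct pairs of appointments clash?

Sorted by start: Declan, Hannah, Jonas, Omar, Nadia.
Hannah starts before Declan ends → Declan and Hannah overlap.
Jonas starts exactly when Declan ends (back-to-back, no overlap); Declan is clear from here.
Jonas starts before Hannah ends → Hannah and Jonas overlap.
Omar starts exactly when Hannah ends (back-to-back, no overlap); Hannah is clear from here.
Omar starts exactly when Jonas ends (back-to-back, no overlap); Jonas is clear from here.
Nadia starts after Omar ends.
Overlapping pairs: Declan & Hannah, Hannah & Jonas — 2 in total.

2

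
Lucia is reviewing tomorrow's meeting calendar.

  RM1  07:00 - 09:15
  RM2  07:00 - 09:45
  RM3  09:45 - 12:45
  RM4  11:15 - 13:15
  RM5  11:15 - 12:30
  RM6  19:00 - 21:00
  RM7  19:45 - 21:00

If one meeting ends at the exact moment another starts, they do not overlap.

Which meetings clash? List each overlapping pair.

RM1 & RM2, RM3 & RM4, RM3 & RM5, RM4 & RM5, RM6 & RM7

Sorted by start: RM1, RM2, RM3, RM4, RM5, RM6, RM7.
RM2 starts before RM1 ends → RM1 and RM2 overlap.
RM3 starts after RM1 ends — done with RM1.
RM3 starts exactly when RM2 ends (back-to-back, no overlap) — done with RM2.
RM4 starts before RM3 ends → RM3 and RM4 overlap.
RM5 starts before RM3 ends → RM3 and RM5 overlap.
RM6 starts after RM3 ends — done with RM3.
RM5 starts before RM4 ends → RM4 and RM5 overlap.
RM6 starts after RM4 ends — done with RM4.
RM6 starts after RM5 ends — done with RM5.
RM7 starts before RM6 ends → RM6 and RM7 overlap.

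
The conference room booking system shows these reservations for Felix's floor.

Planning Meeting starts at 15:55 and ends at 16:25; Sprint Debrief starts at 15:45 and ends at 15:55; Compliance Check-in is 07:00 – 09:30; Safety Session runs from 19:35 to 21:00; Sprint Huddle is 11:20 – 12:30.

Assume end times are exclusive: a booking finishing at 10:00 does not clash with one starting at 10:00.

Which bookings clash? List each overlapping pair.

none

Sorted by start: Compliance Check-in, Sprint Huddle, Sprint Debrief, Planning Meeting, Safety Session.
Sprint Huddle starts after Compliance Check-in ends; Compliance Check-in is clear from here.
Sprint Debrief starts after Sprint Huddle ends; Sprint Huddle is clear from here.
Planning Meeting starts exactly when Sprint Debrief ends (back-to-back, no overlap); Sprint Debrief is clear from here.
Safety Session starts after Planning Meeting ends.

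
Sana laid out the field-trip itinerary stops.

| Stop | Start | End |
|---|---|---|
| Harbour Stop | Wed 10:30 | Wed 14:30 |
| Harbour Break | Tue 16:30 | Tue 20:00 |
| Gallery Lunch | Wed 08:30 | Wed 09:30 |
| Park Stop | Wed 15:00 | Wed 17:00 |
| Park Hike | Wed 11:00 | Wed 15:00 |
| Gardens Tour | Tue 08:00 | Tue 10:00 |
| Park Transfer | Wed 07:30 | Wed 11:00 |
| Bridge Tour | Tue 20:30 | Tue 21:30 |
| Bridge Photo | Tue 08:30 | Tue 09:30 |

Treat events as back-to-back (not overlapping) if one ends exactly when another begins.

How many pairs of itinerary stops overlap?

4

Sorted by start: Gardens Tour, Bridge Photo, Harbour Break, Bridge Tour, Park Transfer, Gallery Lunch, Harbour Stop, Park Hike, Park Stop.
Bridge Photo starts before Gardens Tour ends → Gardens Tour and Bridge Photo overlap.
Harbour Break starts after Gardens Tour ends — done with Gardens Tour.
Harbour Break starts after Bridge Photo ends — done with Bridge Photo.
Bridge Tour starts after Harbour Break ends — done with Harbour Break.
Park Transfer starts after Bridge Tour ends — done with Bridge Tour.
Gallery Lunch starts before Park Transfer ends → Park Transfer and Gallery Lunch overlap.
Harbour Stop starts before Park Transfer ends → Park Transfer and Harbour Stop overlap.
Park Hike starts exactly when Park Transfer ends (back-to-back, no overlap) — done with Park Transfer.
Harbour Stop starts after Gallery Lunch ends — done with Gallery Lunch.
Park Hike starts before Harbour Stop ends → Harbour Stop and Park Hike overlap.
Park Stop starts after Harbour Stop ends.
Park Stop starts exactly when Park Hike ends (back-to-back, no overlap).
Overlapping pairs: Bridge Photo & Gardens Tour, Gallery Lunch & Park Transfer, Harbour Stop & Park Hike, Harbour Stop & Park Transfer — 4 in total.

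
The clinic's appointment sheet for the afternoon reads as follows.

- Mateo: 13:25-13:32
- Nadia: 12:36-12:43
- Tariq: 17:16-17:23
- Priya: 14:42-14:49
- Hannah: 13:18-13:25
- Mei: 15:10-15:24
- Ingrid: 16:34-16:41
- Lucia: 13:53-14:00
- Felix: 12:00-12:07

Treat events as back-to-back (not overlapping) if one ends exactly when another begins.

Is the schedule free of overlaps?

Sorted by start: Felix, Nadia, Hannah, Mateo, Lucia, Priya, Mei, Ingrid, Tariq.
Nadia starts after Felix ends, so nothing later overlaps Felix either.
Hannah starts after Nadia ends, so nothing later overlaps Nadia either.
Mateo starts exactly when Hannah ends (back-to-back, no overlap), so nothing later overlaps Hannah either.
Lucia starts after Mateo ends, so nothing later overlaps Mateo either.
Priya starts after Lucia ends, so nothing later overlaps Lucia either.
Mei starts after Priya ends, so nothing later overlaps Priya either.
Ingrid starts after Mei ends, so nothing later overlaps Mei either.
Tariq starts after Ingrid ends.
Every pair is clear; the schedule has no overlaps.

Yes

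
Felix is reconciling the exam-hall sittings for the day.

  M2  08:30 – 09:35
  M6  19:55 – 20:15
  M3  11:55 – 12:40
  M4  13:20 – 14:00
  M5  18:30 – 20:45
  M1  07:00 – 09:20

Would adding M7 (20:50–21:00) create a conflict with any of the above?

No — it doesn't clash with anything

M1: ends 09:20 at or before M7 starts 20:50 → clear.
M2: ends 09:35 at or before M7 starts 20:50 → clear.
M3: ends 12:40 at or before M7 starts 20:50 → clear.
M4: ends 14:00 at or before M7 starts 20:50 → clear.
M5: ends 20:45 at or before M7 starts 20:50 → clear.
M6: ends 20:15 at or before M7 starts 20:50 → clear.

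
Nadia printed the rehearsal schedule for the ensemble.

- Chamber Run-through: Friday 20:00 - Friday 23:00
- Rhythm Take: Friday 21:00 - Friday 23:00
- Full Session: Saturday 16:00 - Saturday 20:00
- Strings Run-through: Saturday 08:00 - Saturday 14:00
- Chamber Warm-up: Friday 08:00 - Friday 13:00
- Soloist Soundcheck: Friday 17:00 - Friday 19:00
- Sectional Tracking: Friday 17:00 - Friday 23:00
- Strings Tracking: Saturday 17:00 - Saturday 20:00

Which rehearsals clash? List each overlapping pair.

Chamber Run-through & Rhythm Take, Chamber Run-through & Sectional Tracking, Full Session & Strings Tracking, Rhythm Take & Sectional Tracking, Sectional Tracking & Soloist Soundcheck

Sorted by start: Chamber Warm-up, Sectional Tracking, Soloist Soundcheck, Chamber Run-through, Rhythm Take, Strings Run-through, Full Session, Strings Tracking.
Sectional Tracking starts after Chamber Warm-up ends, so Chamber Warm-up has no further overlaps.
Soloist Soundcheck starts before Sectional Tracking ends → Sectional Tracking and Soloist Soundcheck overlap.
Chamber Run-through starts before Sectional Tracking ends → Sectional Tracking and Chamber Run-through overlap.
Rhythm Take starts before Sectional Tracking ends → Sectional Tracking and Rhythm Take overlap.
Strings Run-through starts after Sectional Tracking ends, so Sectional Tracking has no further overlaps.
Chamber Run-through starts after Soloist Soundcheck ends, so Soloist Soundcheck has no further overlaps.
Rhythm Take starts before Chamber Run-through ends → Chamber Run-through and Rhythm Take overlap.
Strings Run-through starts after Chamber Run-through ends, so Chamber Run-through has no further overlaps.
Strings Run-through starts after Rhythm Take ends, so Rhythm Take has no further overlaps.
Full Session starts after Strings Run-through ends, so Strings Run-through has no further overlaps.
Strings Tracking starts before Full Session ends → Full Session and Strings Tracking overlap.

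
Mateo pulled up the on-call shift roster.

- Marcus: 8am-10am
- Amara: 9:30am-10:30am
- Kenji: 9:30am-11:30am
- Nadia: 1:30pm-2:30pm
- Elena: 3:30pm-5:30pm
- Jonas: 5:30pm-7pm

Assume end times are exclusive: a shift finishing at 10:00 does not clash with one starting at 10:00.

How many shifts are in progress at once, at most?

3

Walk through starts and ends in time order (an end at T is processed before a start at T):
8am start Marcus → 1
9:30am start Amara → 2
9:30am start Kenji → 3
10am end Marcus → 2
10:30am end Amara → 1
11:30am end Kenji → 0
1:30pm start Nadia → 1
2:30pm end Nadia → 0
3:30pm start Elena → 1
5:30pm end Elena → 0
5:30pm start Jonas → 1
7pm end Jonas → 0
Peak is 3, at 9:30am (Amara, Kenji, Marcus).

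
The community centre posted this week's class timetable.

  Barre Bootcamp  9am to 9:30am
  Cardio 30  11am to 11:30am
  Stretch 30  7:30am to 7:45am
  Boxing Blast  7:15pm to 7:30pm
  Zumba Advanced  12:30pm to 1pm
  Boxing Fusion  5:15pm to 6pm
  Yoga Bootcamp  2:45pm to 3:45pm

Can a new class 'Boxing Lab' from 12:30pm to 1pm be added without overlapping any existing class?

No — it overlaps Zumba Advanced

Stretch 30: ends 7:45am at or before Boxing Lab starts 12:30pm → clear.
Barre Bootcamp: ends 9:30am at or before Boxing Lab starts 12:30pm → clear.
Cardio 30: ends 11:30am at or before Boxing Lab starts 12:30pm → clear.
Zumba Advanced: starts 12:30pm before Boxing Lab ends 1pm, and ends 1pm after Boxing Lab starts 12:30pm → overlap.
Yoga Bootcamp: starts 2:45pm at or after Boxing Lab ends 1pm → clear.
Boxing Fusion: starts 5:15pm at or after Boxing Lab ends 1pm → clear.
Boxing Blast: starts 7:15pm at or after Boxing Lab ends 1pm → clear.
Boxing Lab overlaps Zumba Advanced.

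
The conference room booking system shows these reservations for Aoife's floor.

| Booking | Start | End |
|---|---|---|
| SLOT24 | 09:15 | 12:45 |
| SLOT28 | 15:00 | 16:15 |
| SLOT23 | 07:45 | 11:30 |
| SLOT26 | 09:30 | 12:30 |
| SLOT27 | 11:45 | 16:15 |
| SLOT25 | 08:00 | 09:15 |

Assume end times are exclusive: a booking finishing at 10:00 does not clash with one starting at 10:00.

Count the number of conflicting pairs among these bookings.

7

Sorted by start: SLOT23, SLOT25, SLOT24, SLOT26, SLOT27, SLOT28.
SLOT25 starts before SLOT23 ends → SLOT23 and SLOT25 overlap.
SLOT24 starts before SLOT23 ends → SLOT23 and SLOT24 overlap.
SLOT26 starts before SLOT23 ends → SLOT23 and SLOT26 overlap.
SLOT27 starts after SLOT23 ends; SLOT23 is clear from here.
SLOT24 starts exactly when SLOT25 ends (back-to-back, no overlap); SLOT25 is clear from here.
SLOT26 starts before SLOT24 ends → SLOT24 and SLOT26 overlap.
SLOT27 starts before SLOT24 ends → SLOT24 and SLOT27 overlap.
SLOT28 starts after SLOT24 ends.
SLOT27 starts before SLOT26 ends → SLOT26 and SLOT27 overlap.
SLOT28 starts after SLOT26 ends.
SLOT28 starts before SLOT27 ends → SLOT27 and SLOT28 overlap.
Overlapping pairs: SLOT23 & SLOT24, SLOT23 & SLOT25, SLOT23 & SLOT26, SLOT24 & SLOT26, SLOT24 & SLOT27, SLOT26 & SLOT27, SLOT27 & SLOT28 — 7 in total.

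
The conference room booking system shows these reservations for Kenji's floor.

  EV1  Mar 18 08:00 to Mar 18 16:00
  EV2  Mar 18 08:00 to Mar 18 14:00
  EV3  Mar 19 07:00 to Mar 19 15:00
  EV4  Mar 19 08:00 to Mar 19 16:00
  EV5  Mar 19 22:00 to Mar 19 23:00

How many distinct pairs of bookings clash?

2

Sorted by start: EV1, EV2, EV3, EV4, EV5.
EV2 starts before EV1 ends → EV1 and EV2 overlap.
EV3 starts after EV1 ends; EV1 is clear from here.
EV3 starts after EV2 ends; EV2 is clear from here.
EV4 starts before EV3 ends → EV3 and EV4 overlap.
EV5 starts after EV3 ends.
EV5 starts after EV4 ends.
Overlapping pairs: EV1 & EV2, EV3 & EV4 — 2 in total.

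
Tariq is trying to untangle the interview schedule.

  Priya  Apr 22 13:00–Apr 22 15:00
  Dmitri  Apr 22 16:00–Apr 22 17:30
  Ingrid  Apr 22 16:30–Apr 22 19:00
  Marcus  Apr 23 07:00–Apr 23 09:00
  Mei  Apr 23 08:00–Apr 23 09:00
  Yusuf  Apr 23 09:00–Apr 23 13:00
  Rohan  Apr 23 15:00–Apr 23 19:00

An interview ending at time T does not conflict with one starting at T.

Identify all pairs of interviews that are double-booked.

Dmitri & Ingrid, Marcus & Mei

Two intervals overlap when each starts before the other ends.
Sorted by start: Priya, Dmitri, Ingrid, Marcus, Mei, Yusuf, Rohan.
Dmitri starts after Priya ends — done with Priya.
Ingrid starts before Dmitri ends → Dmitri and Ingrid overlap.
Marcus starts after Dmitri ends — done with Dmitri.
Marcus starts after Ingrid ends — done with Ingrid.
Mei starts before Marcus ends → Marcus and Mei overlap.
Yusuf starts exactly when Marcus ends (back-to-back, no overlap) — done with Marcus.
Yusuf starts exactly when Mei ends (back-to-back, no overlap) — done with Mei.
Rohan starts after Yusuf ends.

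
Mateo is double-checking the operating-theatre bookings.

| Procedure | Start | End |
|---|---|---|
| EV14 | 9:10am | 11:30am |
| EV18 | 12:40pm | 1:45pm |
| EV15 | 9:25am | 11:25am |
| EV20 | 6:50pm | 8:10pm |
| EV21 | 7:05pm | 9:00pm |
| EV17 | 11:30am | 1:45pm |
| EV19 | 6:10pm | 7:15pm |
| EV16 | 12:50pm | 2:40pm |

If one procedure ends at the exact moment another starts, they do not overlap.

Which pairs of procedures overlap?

EV14 & EV15, EV16 & EV17, EV16 & EV18, EV17 & EV18, EV19 & EV20, EV19 & EV21, EV20 & EV21

Sorted by start: EV14, EV15, EV17, EV18, EV16, EV19, EV20, EV21.
EV15 starts before EV14 ends → EV14 and EV15 overlap.
EV17 starts exactly when EV14 ends (back-to-back, no overlap); EV14 is clear from here.
EV17 starts after EV15 ends; EV15 is clear from here.
EV18 starts before EV17 ends → EV17 and EV18 overlap.
EV16 starts before EV17 ends → EV17 and EV16 overlap.
EV19 starts after EV17 ends; EV17 is clear from here.
EV16 starts before EV18 ends → EV18 and EV16 overlap.
EV19 starts after EV18 ends; EV18 is clear from here.
EV19 starts after EV16 ends; EV16 is clear from here.
EV20 starts before EV19 ends → EV19 and EV20 overlap.
EV21 starts before EV19 ends → EV19 and EV21 overlap.
EV21 starts before EV20 ends → EV20 and EV21 overlap.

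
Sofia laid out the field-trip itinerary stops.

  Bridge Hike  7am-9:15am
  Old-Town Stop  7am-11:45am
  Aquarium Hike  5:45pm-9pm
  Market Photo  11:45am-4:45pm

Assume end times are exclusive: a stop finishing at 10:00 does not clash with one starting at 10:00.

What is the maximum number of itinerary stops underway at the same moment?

2

Walk through starts and ends in time order (an end at T is processed before a start at T):
7am start Bridge Hike → 1
7am start Old-Town Stop → 2
9:15am end Bridge Hike → 1
11:45am end Old-Town Stop → 0
11:45am start Market Photo → 1
4:45pm end Market Photo → 0
5:45pm start Aquarium Hike → 1
9pm end Aquarium Hike → 0
Peak is 2, at 7am (Bridge Hike, Old-Town Stop).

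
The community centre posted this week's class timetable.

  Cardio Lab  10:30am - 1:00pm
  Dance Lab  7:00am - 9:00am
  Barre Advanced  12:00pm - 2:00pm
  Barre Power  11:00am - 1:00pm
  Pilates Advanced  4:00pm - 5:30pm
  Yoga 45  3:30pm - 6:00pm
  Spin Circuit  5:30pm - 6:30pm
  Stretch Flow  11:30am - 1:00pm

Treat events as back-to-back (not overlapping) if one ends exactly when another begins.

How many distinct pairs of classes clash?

8

Sorted by start: Dance Lab, Cardio Lab, Barre Power, Stretch Flow, Barre Advanced, Yoga 45, Pilates Advanced, Spin Circuit.
Cardio Lab starts after Dance Lab ends; Dance Lab is clear from here.
Barre Power starts before Cardio Lab ends → Cardio Lab and Barre Power overlap.
Stretch Flow starts before Cardio Lab ends → Cardio Lab and Stretch Flow overlap.
Barre Advanced starts before Cardio Lab ends → Cardio Lab and Barre Advanced overlap.
Yoga 45 starts after Cardio Lab ends; Cardio Lab is clear from here.
Stretch Flow starts before Barre Power ends → Barre Power and Stretch Flow overlap.
Barre Advanced starts before Barre Power ends → Barre Power and Barre Advanced overlap.
Yoga 45 starts after Barre Power ends; Barre Power is clear from here.
Barre Advanced starts before Stretch Flow ends → Stretch Flow and Barre Advanced overlap.
Yoga 45 starts after Stretch Flow ends; Stretch Flow is clear from here.
Yoga 45 starts after Barre Advanced ends; Barre Advanced is clear from here.
Pilates Advanced starts before Yoga 45 ends → Yoga 45 and Pilates Advanced overlap.
Spin Circuit starts before Yoga 45 ends → Yoga 45 and Spin Circuit overlap.
Spin Circuit starts exactly when Pilates Advanced ends (back-to-back, no overlap).
Overlapping pairs: Barre Advanced & Barre Power, Barre Advanced & Cardio Lab, Barre Advanced & Stretch Flow, Barre Power & Cardio Lab, Barre Power & Stretch Flow, Cardio Lab & Stretch Flow, Pilates Advanced & Yoga 45, Spin Circuit & Yoga 45 — 8 in total.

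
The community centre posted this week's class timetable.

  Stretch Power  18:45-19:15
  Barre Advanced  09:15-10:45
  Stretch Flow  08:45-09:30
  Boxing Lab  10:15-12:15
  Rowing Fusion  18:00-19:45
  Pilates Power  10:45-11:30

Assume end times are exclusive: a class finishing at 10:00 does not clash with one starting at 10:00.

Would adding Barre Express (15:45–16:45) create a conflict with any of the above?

Stretch Flow: ends 09:30 at or before Barre Express starts 15:45 → clear.
Barre Advanced: ends 10:45 at or before Barre Express starts 15:45 → clear.
Boxing Lab: ends 12:15 at or before Barre Express starts 15:45 → clear.
Pilates Power: ends 11:30 at or before Barre Express starts 15:45 → clear.
Rowing Fusion: starts 18:00 at or after Barre Express ends 16:45 → clear.
Stretch Power: starts 18:45 at or after Barre Express ends 16:45 → clear.

No — it doesn't clash with anything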